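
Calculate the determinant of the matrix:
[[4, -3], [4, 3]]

For a 2×2 matrix [[a, b], [c, d]], det = ad - bc
det = (4)(3) - (-3)(4) = 12 - -12 = 24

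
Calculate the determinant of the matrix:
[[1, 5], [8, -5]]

For a 2×2 matrix [[a, b], [c, d]], det = ad - bc
det = (1)(-5) - (5)(8) = -5 - 40 = -45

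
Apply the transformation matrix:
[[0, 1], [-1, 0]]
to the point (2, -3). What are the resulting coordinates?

Matrix multiplication:
[[0, 1], [-1, 0]] × [2, -3]ᵀ
= [(0)(2) + (1)(-3), (-1)(2) + (0)(-3)]ᵀ
= [-3, -2]ᵀ
Result: (-3, -2)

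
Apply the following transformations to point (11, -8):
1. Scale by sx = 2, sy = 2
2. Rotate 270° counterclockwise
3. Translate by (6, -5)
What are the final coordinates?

Step 1: Scale → (22, -16)
Step 2: Rotate 270° → (-16, -22)
Step 3: Translate → (-10, -27)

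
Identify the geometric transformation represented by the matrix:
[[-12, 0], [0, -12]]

This matrix represents: uniform scaling by factor -12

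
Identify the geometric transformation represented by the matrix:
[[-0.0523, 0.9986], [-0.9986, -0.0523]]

This matrix represents: rotation by 267° counterclockwise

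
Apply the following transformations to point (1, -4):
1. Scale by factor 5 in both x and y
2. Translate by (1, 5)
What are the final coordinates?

Step 1: Scale (1, -4) by 5 → (5, -20)
Step 2: Translate by (1, 5) → (6, -15)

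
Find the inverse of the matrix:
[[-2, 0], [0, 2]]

For [[a,b],[c,d]], inverse = (1/det)·[[d,-b],[-c,a]]
det = (-2)(2) - (0)(0) = -4 - 0 = -4
Inverse = (1/-4)·[[2, 0], [0, -2]]
= [[-1/2, 0], [0, 1/2]]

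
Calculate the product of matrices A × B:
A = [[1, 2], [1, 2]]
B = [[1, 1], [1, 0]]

Matrix multiplication:
C[0][0] = 1×1 + 2×1 = 3
C[0][1] = 1×1 + 2×0 = 1
C[1][0] = 1×1 + 2×1 = 3
C[1][1] = 1×1 + 2×0 = 1
Result: [[3, 1], [3, 1]]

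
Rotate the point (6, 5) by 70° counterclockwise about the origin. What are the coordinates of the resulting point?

Rotation matrix for 70°: [[cos 70°, -sin 70°], [sin 70°, cos 70°]] ≈ [[0.342020, -0.939693], [0.939693, 0.342020]]
[[0.342020, -0.939693], [0.939693, 0.342020]] × [6, 5]ᵀ ≈ [-2.6463, 7.3483]ᵀ
Result: (-2.6463, 7.3483)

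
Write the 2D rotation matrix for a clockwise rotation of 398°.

Rotation matrix formula: [[cos θ, -sin θ], [sin θ, cos θ]]
A clockwise rotation by 398° is equivalent to a counterclockwise rotation by -398°.
For θ = -398°:
cos(-398°) = 0.7880
sin(-398°) = -0.6157
Result: [[0.7880, 0.6157], [-0.6157, 0.7880]]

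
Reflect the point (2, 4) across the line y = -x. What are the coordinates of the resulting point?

Reflection across line y = -x: (2, 4) → (-4, -2)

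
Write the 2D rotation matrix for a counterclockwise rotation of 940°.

Rotation matrix formula: [[cos θ, -sin θ], [sin θ, cos θ]]
For θ = 940°:
cos(940°) = -0.7660
sin(940°) = -0.6428
Result: [[-0.7660, 0.6428], [-0.6428, -0.7660]]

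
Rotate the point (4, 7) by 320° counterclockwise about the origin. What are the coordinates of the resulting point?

Rotation matrix for 320°: [[cos 320°, -sin 320°], [sin 320°, cos 320°]] ≈ [[0.766044, 0.642788], [-0.642788, 0.766044]]
[[0.766044, 0.642788], [-0.642788, 0.766044]] × [4, 7]ᵀ ≈ [7.5637, 2.7912]ᵀ
Result: (7.5637, 2.7912)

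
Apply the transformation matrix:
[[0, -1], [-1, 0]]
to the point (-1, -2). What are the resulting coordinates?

Matrix multiplication:
[[0, -1], [-1, 0]] × [-1, -2]ᵀ
= [(0)(-1) + (-1)(-2), (-1)(-1) + (0)(-2)]ᵀ
= [2, 1]ᵀ
Result: (2, 1)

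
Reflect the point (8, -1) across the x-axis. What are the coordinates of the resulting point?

Reflection across x-axis: (8, -1) → (8, 1)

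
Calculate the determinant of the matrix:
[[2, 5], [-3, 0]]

For a 2×2 matrix [[a, b], [c, d]], det = ad - bc
det = (2)(0) - (5)(-3) = 0 - -15 = 15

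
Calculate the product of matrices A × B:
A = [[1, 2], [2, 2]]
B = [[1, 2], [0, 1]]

Matrix multiplication:
C[0][0] = 1×1 + 2×0 = 1
C[0][1] = 1×2 + 2×1 = 4
C[1][0] = 2×1 + 2×0 = 2
C[1][1] = 2×2 + 2×1 = 6
Result: [[1, 4], [2, 6]]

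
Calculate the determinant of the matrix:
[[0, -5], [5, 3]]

For a 2×2 matrix [[a, b], [c, d]], det = ad - bc
det = (0)(3) - (-5)(5) = 0 - -25 = 25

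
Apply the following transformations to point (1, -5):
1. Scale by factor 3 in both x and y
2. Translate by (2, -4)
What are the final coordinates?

Step 1: Scale (1, -5) by 3 → (3, -15)
Step 2: Translate by (2, -4) → (5, -19)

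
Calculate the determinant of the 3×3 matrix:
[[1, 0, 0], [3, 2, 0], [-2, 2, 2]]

Expansion along first row:
det = 1·det([[2,0],[2,2]]) - 0·det([[3,0],[-2,2]]) + 0·det([[3,2],[-2,2]])
    = 1·(2·2 - 0·2) - 0·(3·2 - 0·-2) + 0·(3·2 - 2·-2)
    = 1·4 - 0·6 + 0·10
    = 4 + 0 + 0 = 4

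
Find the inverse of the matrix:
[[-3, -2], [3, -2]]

For [[a,b],[c,d]], inverse = (1/det)·[[d,-b],[-c,a]]
det = (-3)(-2) - (-2)(3) = 6 - -6 = 12
Inverse = (1/12)·[[-2, 2], [-3, -3]]
= [[-1/6, 1/6], [-1/4, -1/4]]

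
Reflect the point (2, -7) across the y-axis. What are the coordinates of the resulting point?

Reflection across y-axis: (2, -7) → (-2, -7)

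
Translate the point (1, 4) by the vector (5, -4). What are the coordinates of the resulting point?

Translation by (5, -4) (homogeneous matrix [[1, 0, 5], [0, 1, -4], [0, 0, 1]]):
x' = 1 + 5 = 6
y' = 4 + -4 = 0
Result: (6, 0)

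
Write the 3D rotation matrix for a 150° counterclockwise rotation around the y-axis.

Rotation matrix for counterclockwise 150° around y-axis:
cos(150°) = -√3/2, sin(150°) = 1/2
Result: [[-√3/2, 0, 1/2], [0, 1, 0], [-1/2, 0, -√3/2]]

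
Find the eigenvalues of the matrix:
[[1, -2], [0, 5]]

Characteristic equation: det(A - λI) = 0
λ² - (trace)λ + (det) = 0
trace = 1 + 5 = 6, det = (1)(5) - (-2)(0) = 5
λ² - (6)λ + (5) = 0
λ = (6 ± √((6)² - 4·(5))) / 2 = (6 ± √16) / 2
Solving: λ = 1, 5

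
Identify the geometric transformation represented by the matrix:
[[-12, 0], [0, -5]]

This matrix represents: non-uniform scaling by sx = -12, sy = -5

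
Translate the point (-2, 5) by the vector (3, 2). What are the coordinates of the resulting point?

Translation by (3, 2) (homogeneous matrix [[1, 0, 3], [0, 1, 2], [0, 0, 1]]):
x' = -2 + 3 = 1
y' = 5 + 2 = 7
Result: (1, 7)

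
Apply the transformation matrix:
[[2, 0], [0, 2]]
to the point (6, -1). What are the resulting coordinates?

Matrix multiplication:
[[2, 0], [0, 2]] × [6, -1]ᵀ
= [(2)(6) + (0)(-1), (0)(6) + (2)(-1)]ᵀ
= [12, -2]ᵀ
Result: (12, -2)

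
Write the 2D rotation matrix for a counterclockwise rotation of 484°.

Rotation matrix formula: [[cos θ, -sin θ], [sin θ, cos θ]]
For θ = 484°:
cos(484°) = -0.5592
sin(484°) = 0.8290
Result: [[-0.5592, -0.8290], [0.8290, -0.5592]]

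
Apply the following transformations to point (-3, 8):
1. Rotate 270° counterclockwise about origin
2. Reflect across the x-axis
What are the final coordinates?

Step 1: Rotate 270° → (8, 3)
Step 2: Reflect across x-axis → (8, -3)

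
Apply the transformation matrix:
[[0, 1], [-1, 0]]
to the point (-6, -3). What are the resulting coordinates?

Matrix multiplication:
[[0, 1], [-1, 0]] × [-6, -3]ᵀ
= [(0)(-6) + (1)(-3), (-1)(-6) + (0)(-3)]ᵀ
= [-3, 6]ᵀ
Result: (-3, 6)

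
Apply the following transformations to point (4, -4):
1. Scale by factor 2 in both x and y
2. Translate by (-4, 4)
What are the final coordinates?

Step 1: Scale (4, -4) by 2 → (8, -8)
Step 2: Translate by (-4, 4) → (4, -4)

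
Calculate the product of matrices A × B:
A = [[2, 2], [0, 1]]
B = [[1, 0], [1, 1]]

Matrix multiplication:
C[0][0] = 2×1 + 2×1 = 4
C[0][1] = 2×0 + 2×1 = 2
C[1][0] = 0×1 + 1×1 = 1
C[1][1] = 0×0 + 1×1 = 1
Result: [[4, 2], [1, 1]]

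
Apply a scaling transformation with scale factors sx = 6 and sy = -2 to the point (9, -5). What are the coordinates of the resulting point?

Scaling matrix:
[[6, 0], [0, -2]]
Result: (9 × 6, -5 × -2) = (54, 10)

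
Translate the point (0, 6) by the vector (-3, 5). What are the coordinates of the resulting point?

Translation by (-3, 5) (homogeneous matrix [[1, 0, -3], [0, 1, 5], [0, 0, 1]]):
x' = 0 + -3 = -3
y' = 6 + 5 = 11
Result: (-3, 11)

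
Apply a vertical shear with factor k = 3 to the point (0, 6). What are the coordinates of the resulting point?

Shear matrix for vertical shear with factor k = 3:
[[1, 0], [3, 1]]
Result: (0, 6) → (0, 6)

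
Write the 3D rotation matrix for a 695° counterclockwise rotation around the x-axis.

Rotation matrix for counterclockwise 695° around x-axis:
cos(695°) = 0.9063, sin(695°) = -0.4226
Result: [[1, 0, 0], [0, 0.9063, 0.4226], [0, -0.4226, 0.9063]]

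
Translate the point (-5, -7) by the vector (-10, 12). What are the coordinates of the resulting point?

Translation by (-10, 12) (homogeneous matrix [[1, 0, -10], [0, 1, 12], [0, 0, 1]]):
x' = -5 + -10 = -15
y' = -7 + 12 = 5
Result: (-15, 5)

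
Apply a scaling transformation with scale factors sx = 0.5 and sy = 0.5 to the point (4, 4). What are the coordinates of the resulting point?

Scaling matrix:
[[0.50, 0], [0, 0.50]]
Result: (4 × 0.5, 4 × 0.5) = (2, 2)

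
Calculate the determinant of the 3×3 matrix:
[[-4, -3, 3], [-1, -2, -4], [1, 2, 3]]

Expansion along first row:
det = -4·det([[-2,-4],[2,3]]) - -3·det([[-1,-4],[1,3]]) + 3·det([[-1,-2],[1,2]])
    = -4·(-2·3 - -4·2) - -3·(-1·3 - -4·1) + 3·(-1·2 - -2·1)
    = -4·2 - -3·1 + 3·0
    = -8 + 3 + 0 = -5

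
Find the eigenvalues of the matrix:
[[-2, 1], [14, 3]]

Characteristic equation: det(A - λI) = 0
λ² - (trace)λ + (det) = 0
trace = -2 + 3 = 1, det = (-2)(3) - (1)(14) = -20
λ² - (1)λ + (-20) = 0
λ = (1 ± √((1)² - 4·(-20))) / 2 = (1 ± √81) / 2
Solving: λ = -4, 5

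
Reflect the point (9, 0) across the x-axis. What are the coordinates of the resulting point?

Reflection across x-axis: (9, 0) → (9, 0)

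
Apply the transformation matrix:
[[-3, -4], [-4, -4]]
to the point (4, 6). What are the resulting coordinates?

Matrix multiplication:
[[-3, -4], [-4, -4]] × [4, 6]ᵀ
= [(-3)(4) + (-4)(6), (-4)(4) + (-4)(6)]ᵀ
= [-36, -40]ᵀ
Result: (-36, -40)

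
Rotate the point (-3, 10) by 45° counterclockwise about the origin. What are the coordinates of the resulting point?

Rotation matrix for 45°: [[cos 45°, -sin 45°], [sin 45°, cos 45°]] ≈ [[0.707107, -0.707107], [0.707107, 0.707107]]
[[0.707107, -0.707107], [0.707107, 0.707107]] × [-3, 10]ᵀ ≈ [-9.1924, 4.9497]ᵀ
Result: (-9.1924, 4.9497)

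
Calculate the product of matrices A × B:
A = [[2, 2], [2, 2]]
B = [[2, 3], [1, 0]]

Matrix multiplication:
C[0][0] = 2×2 + 2×1 = 6
C[0][1] = 2×3 + 2×0 = 6
C[1][0] = 2×2 + 2×1 = 6
C[1][1] = 2×3 + 2×0 = 6
Result: [[6, 6], [6, 6]]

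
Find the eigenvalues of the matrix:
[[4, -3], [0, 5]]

Characteristic equation: det(A - λI) = 0
λ² - (trace)λ + (det) = 0
trace = 4 + 5 = 9, det = (4)(5) - (-3)(0) = 20
λ² - (9)λ + (20) = 0
λ = (9 ± √((9)² - 4·(20))) / 2 = (9 ± √1) / 2
Solving: λ = 4, 5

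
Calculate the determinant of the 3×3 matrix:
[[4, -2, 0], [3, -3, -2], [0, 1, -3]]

Expansion along first row:
det = 4·det([[-3,-2],[1,-3]]) - -2·det([[3,-2],[0,-3]]) + 0·det([[3,-3],[0,1]])
    = 4·(-3·-3 - -2·1) - -2·(3·-3 - -2·0) + 0·(3·1 - -3·0)
    = 4·11 - -2·-9 + 0·3
    = 44 + -18 + 0 = 26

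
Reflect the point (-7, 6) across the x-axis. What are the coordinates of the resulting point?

Reflection across x-axis: (-7, 6) → (-7, -6)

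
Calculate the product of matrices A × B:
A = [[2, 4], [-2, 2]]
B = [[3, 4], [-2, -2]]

Matrix multiplication:
C[0][0] = 2×3 + 4×-2 = -2
C[0][1] = 2×4 + 4×-2 = 0
C[1][0] = -2×3 + 2×-2 = -10
C[1][1] = -2×4 + 2×-2 = -12
Result: [[-2, 0], [-10, -12]]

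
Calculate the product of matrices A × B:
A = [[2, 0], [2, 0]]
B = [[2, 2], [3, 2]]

Matrix multiplication:
C[0][0] = 2×2 + 0×3 = 4
C[0][1] = 2×2 + 0×2 = 4
C[1][0] = 2×2 + 0×3 = 4
C[1][1] = 2×2 + 0×2 = 4
Result: [[4, 4], [4, 4]]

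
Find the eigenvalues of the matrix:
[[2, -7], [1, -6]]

Characteristic equation: det(A - λI) = 0
λ² - (trace)λ + (det) = 0
trace = 2 + -6 = -4, det = (2)(-6) - (-7)(1) = -5
λ² - (-4)λ + (-5) = 0
λ = (-4 ± √((-4)² - 4·(-5))) / 2 = (-4 ± √36) / 2
Solving: λ = -5, 1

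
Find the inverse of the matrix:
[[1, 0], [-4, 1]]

For [[a,b],[c,d]], inverse = (1/det)·[[d,-b],[-c,a]]
det = (1)(1) - (0)(-4) = 1 - 0 = 1
Inverse = [[1, 0], [4, 1]]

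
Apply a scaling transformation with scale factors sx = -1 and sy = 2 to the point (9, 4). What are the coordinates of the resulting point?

Scaling matrix:
[[-1, 0], [0, 2]]
Result: (9 × -1, 4 × 2) = (-9, 8)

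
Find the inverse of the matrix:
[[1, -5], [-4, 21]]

For [[a,b],[c,d]], inverse = (1/det)·[[d,-b],[-c,a]]
det = (1)(21) - (-5)(-4) = 21 - 20 = 1
Inverse = [[21, 5], [4, 1]]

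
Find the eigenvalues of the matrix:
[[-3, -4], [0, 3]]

Characteristic equation: det(A - λI) = 0
λ² - (trace)λ + (det) = 0
trace = -3 + 3 = 0, det = (-3)(3) - (-4)(0) = -9
λ² - (0)λ + (-9) = 0
λ = (0 ± √((0)² - 4·(-9))) / 2 = (0 ± √36) / 2
Solving: λ = -3, 3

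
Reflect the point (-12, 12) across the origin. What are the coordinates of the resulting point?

Reflection across origin: (-12, 12) → (12, -12)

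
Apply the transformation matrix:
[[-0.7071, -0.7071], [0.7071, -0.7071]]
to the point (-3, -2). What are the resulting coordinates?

Matrix multiplication:
[[-0.7071, -0.7071], [0.7071, -0.7071]] × [-3, -2]ᵀ
= [(-0.7071)(-3) + (-0.7071)(-2), (0.7071)(-3) + (-0.7071)(-2)]ᵀ
= [3.5355, -0.7071]ᵀ
Result: (3.5355, -0.7071)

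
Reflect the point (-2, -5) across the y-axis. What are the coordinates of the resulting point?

Reflection across y-axis: (-2, -5) → (2, -5)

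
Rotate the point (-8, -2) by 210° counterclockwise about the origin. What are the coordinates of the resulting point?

Rotation matrix for 210°: [[cos 210°, -sin 210°], [sin 210°, cos 210°]] ≈ [[-0.866025, 0.500000], [-0.500000, -0.866025]]
[[-0.866025, 0.500000], [-0.500000, -0.866025]] × [-8, -2]ᵀ ≈ [5.9282, 5.7321]ᵀ
Result: (5.9282, 5.7321)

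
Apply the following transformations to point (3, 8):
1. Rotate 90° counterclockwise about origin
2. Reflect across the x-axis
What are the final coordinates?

Step 1: Rotate 90° → (-8, 3)
Step 2: Reflect across x-axis → (-8, -3)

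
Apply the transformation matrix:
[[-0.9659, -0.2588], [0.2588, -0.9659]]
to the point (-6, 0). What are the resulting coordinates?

Matrix multiplication:
[[-0.9659, -0.2588], [0.2588, -0.9659]] × [-6, 0]ᵀ
= [(-0.9659)(-6) + (-0.2588)(0), (0.2588)(-6) + (-0.9659)(0)]ᵀ
= [5.7954, -1.5528]ᵀ
Result: (5.7954, -1.5528)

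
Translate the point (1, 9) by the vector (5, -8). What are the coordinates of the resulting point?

Translation by (5, -8) (homogeneous matrix [[1, 0, 5], [0, 1, -8], [0, 0, 1]]):
x' = 1 + 5 = 6
y' = 9 + -8 = 1
Result: (6, 1)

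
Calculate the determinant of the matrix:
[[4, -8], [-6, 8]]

For a 2×2 matrix [[a, b], [c, d]], det = ad - bc
det = (4)(8) - (-8)(-6) = 32 - 48 = -16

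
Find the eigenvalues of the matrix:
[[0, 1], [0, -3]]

Characteristic equation: det(A - λI) = 0
λ² - (trace)λ + (det) = 0
trace = 0 + -3 = -3, det = (0)(-3) - (1)(0) = 0
λ² - (-3)λ + (0) = 0
λ = (-3 ± √((-3)² - 4·(0))) / 2 = (-3 ± √9) / 2
Solving: λ = -3, 0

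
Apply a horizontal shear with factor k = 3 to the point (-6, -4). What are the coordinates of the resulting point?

Shear matrix for horizontal shear with factor k = 3:
[[1, 3], [0, 1]]
Result: (-6, -4) → (-18, -4)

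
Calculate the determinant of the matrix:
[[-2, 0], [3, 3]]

For a 2×2 matrix [[a, b], [c, d]], det = ad - bc
det = (-2)(3) - (0)(3) = -6 - 0 = -6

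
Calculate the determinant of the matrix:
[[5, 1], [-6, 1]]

For a 2×2 matrix [[a, b], [c, d]], det = ad - bc
det = (5)(1) - (1)(-6) = 5 - -6 = 11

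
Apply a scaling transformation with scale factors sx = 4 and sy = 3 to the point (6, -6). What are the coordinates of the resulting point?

Scaling matrix:
[[4, 0], [0, 3]]
Result: (6 × 4, -6 × 3) = (24, -18)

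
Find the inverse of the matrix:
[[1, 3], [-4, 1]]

For [[a,b],[c,d]], inverse = (1/det)·[[d,-b],[-c,a]]
det = (1)(1) - (3)(-4) = 1 - -12 = 13
Inverse = (1/13)·[[1, -3], [4, 1]]
= [[1/13, -3/13], [4/13, 1/13]]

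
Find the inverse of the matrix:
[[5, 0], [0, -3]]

For [[a,b],[c,d]], inverse = (1/det)·[[d,-b],[-c,a]]
det = (5)(-3) - (0)(0) = -15 - 0 = -15
Inverse = (1/-15)·[[-3, 0], [0, 5]]
= [[1/5, 0], [0, -1/3]]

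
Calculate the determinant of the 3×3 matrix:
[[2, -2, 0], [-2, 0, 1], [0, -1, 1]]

Expansion along first row:
det = 2·det([[0,1],[-1,1]]) - -2·det([[-2,1],[0,1]]) + 0·det([[-2,0],[0,-1]])
    = 2·(0·1 - 1·-1) - -2·(-2·1 - 1·0) + 0·(-2·-1 - 0·0)
    = 2·1 - -2·-2 + 0·2
    = 2 + -4 + 0 = -2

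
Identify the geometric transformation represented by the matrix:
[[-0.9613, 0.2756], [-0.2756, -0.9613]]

This matrix represents: rotation by 196° counterclockwise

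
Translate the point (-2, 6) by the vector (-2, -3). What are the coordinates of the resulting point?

Translation by (-2, -3) (homogeneous matrix [[1, 0, -2], [0, 1, -3], [0, 0, 1]]):
x' = -2 + -2 = -4
y' = 6 + -3 = 3
Result: (-4, 3)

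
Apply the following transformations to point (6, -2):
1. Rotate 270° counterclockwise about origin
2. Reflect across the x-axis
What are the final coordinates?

Step 1: Rotate 270° → (-2, -6)
Step 2: Reflect across x-axis → (-2, 6)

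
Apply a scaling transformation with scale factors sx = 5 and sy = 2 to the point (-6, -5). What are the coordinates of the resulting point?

Scaling matrix:
[[5, 0], [0, 2]]
Result: (-6 × 5, -5 × 2) = (-30, -10)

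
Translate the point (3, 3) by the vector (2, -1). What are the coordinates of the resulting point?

Translation by (2, -1) (homogeneous matrix [[1, 0, 2], [0, 1, -1], [0, 0, 1]]):
x' = 3 + 2 = 5
y' = 3 + -1 = 2
Result: (5, 2)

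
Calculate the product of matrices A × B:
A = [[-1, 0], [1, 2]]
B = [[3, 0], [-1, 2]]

Matrix multiplication:
C[0][0] = -1×3 + 0×-1 = -3
C[0][1] = -1×0 + 0×2 = 0
C[1][0] = 1×3 + 2×-1 = 1
C[1][1] = 1×0 + 2×2 = 4
Result: [[-3, 0], [1, 4]]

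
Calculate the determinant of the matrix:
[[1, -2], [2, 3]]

For a 2×2 matrix [[a, b], [c, d]], det = ad - bc
det = (1)(3) - (-2)(2) = 3 - -4 = 7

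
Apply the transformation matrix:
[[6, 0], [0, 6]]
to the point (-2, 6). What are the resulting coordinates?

Matrix multiplication:
[[6, 0], [0, 6]] × [-2, 6]ᵀ
= [(6)(-2) + (0)(6), (0)(-2) + (6)(6)]ᵀ
= [-12, 36]ᵀ
Result: (-12, 36)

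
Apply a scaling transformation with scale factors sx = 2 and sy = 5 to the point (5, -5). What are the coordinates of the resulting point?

Scaling matrix:
[[2, 0], [0, 5]]
Result: (5 × 2, -5 × 5) = (10, -25)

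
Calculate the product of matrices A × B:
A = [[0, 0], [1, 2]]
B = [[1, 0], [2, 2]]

Matrix multiplication:
C[0][0] = 0×1 + 0×2 = 0
C[0][1] = 0×0 + 0×2 = 0
C[1][0] = 1×1 + 2×2 = 5
C[1][1] = 1×0 + 2×2 = 4
Result: [[0, 0], [5, 4]]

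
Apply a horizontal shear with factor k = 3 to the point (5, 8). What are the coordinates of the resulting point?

Shear matrix for horizontal shear with factor k = 3:
[[1, 3], [0, 1]]
Result: (5, 8) → (29, 8)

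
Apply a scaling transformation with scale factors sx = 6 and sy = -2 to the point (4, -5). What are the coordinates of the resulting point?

Scaling matrix:
[[6, 0], [0, -2]]
Result: (4 × 6, -5 × -2) = (24, 10)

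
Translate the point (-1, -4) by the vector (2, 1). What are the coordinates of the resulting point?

Translation by (2, 1) (homogeneous matrix [[1, 0, 2], [0, 1, 1], [0, 0, 1]]):
x' = -1 + 2 = 1
y' = -4 + 1 = -3
Result: (1, -3)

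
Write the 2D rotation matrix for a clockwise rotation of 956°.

Rotation matrix formula: [[cos θ, -sin θ], [sin θ, cos θ]]
A clockwise rotation by 956° is equivalent to a counterclockwise rotation by -956°.
For θ = -956°:
cos(-956°) = -0.5592
sin(-956°) = 0.8290
Result: [[-0.5592, -0.8290], [0.8290, -0.5592]]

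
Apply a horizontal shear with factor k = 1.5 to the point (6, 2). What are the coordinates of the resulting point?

Shear matrix for horizontal shear with factor k = 1.5:
[[1, 1.50], [0, 1]]
Result: (6, 2) → (9, 2)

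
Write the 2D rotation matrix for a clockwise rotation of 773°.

Rotation matrix formula: [[cos θ, -sin θ], [sin θ, cos θ]]
A clockwise rotation by 773° is equivalent to a counterclockwise rotation by -773°.
For θ = -773°:
cos(-773°) = 0.6018
sin(-773°) = -0.7986
Result: [[0.6018, 0.7986], [-0.7986, 0.6018]]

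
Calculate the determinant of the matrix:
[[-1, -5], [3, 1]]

For a 2×2 matrix [[a, b], [c, d]], det = ad - bc
det = (-1)(1) - (-5)(3) = -1 - -15 = 14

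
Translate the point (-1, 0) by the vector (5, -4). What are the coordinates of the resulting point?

Translation by (5, -4) (homogeneous matrix [[1, 0, 5], [0, 1, -4], [0, 0, 1]]):
x' = -1 + 5 = 4
y' = 0 + -4 = -4
Result: (4, -4)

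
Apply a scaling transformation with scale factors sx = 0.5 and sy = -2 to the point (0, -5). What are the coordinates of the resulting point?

Scaling matrix:
[[0.50, 0], [0, -2]]
Result: (0 × 0.5, -5 × -2) = (0, 10)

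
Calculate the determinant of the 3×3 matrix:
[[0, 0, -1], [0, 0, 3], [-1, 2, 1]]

Expansion along first row:
det = 0·det([[0,3],[2,1]]) - 0·det([[0,3],[-1,1]]) + -1·det([[0,0],[-1,2]])
    = 0·(0·1 - 3·2) - 0·(0·1 - 3·-1) + -1·(0·2 - 0·-1)
    = 0·-6 - 0·3 + -1·0
    = 0 + 0 + 0 = 0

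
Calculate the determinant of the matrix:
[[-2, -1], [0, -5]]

For a 2×2 matrix [[a, b], [c, d]], det = ad - bc
det = (-2)(-5) - (-1)(0) = 10 - 0 = 10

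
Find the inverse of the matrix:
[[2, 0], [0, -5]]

For [[a,b],[c,d]], inverse = (1/det)·[[d,-b],[-c,a]]
det = (2)(-5) - (0)(0) = -10 - 0 = -10
Inverse = (1/-10)·[[-5, 0], [0, 2]]
= [[1/2, 0], [0, -1/5]]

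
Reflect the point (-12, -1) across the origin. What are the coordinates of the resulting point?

Reflection across origin: (-12, -1) → (12, 1)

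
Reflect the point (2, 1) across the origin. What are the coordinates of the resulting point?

Reflection across origin: (2, 1) → (-2, -1)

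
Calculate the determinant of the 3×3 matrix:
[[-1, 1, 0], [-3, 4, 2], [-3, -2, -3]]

Expansion along first row:
det = -1·det([[4,2],[-2,-3]]) - 1·det([[-3,2],[-3,-3]]) + 0·det([[-3,4],[-3,-2]])
    = -1·(4·-3 - 2·-2) - 1·(-3·-3 - 2·-3) + 0·(-3·-2 - 4·-3)
    = -1·-8 - 1·15 + 0·18
    = 8 + -15 + 0 = -7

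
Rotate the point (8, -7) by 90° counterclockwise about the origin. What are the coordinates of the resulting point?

Rotation matrix for 90°: [[cos 90°, -sin 90°], [sin 90°, cos 90°]] = [[0, -1], [1, 0]]
[[0, -1], [1, 0]] × [8, -7]ᵀ = [7, 8]ᵀ
Result: (7, 8)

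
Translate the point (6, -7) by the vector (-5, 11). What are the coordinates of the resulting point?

Translation by (-5, 11) (homogeneous matrix [[1, 0, -5], [0, 1, 11], [0, 0, 1]]):
x' = 6 + -5 = 1
y' = -7 + 11 = 4
Result: (1, 4)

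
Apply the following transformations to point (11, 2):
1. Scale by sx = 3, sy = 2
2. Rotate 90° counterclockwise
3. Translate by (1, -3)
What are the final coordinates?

Step 1: Scale → (33, 4)
Step 2: Rotate 90° → (-4, 33)
Step 3: Translate → (-3, 30)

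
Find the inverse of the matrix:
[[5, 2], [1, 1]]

For [[a,b],[c,d]], inverse = (1/det)·[[d,-b],[-c,a]]
det = (5)(1) - (2)(1) = 5 - 2 = 3
Inverse = (1/3)·[[1, -2], [-1, 5]]
= [[1/3, -2/3], [-1/3, 5/3]]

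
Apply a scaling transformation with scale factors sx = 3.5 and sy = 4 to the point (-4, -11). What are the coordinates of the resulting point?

Scaling matrix:
[[3.50, 0], [0, 4]]
Result: (-4 × 3.5, -11 × 4) = (-14, -44)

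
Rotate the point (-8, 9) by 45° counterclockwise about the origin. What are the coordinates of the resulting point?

Rotation matrix for 45°: [[cos 45°, -sin 45°], [sin 45°, cos 45°]] ≈ [[0.707107, -0.707107], [0.707107, 0.707107]]
[[0.707107, -0.707107], [0.707107, 0.707107]] × [-8, 9]ᵀ ≈ [-12.0208, 0.7071]ᵀ
Result: (-12.0208, 0.7071)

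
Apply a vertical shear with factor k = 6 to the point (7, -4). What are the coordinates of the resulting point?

Shear matrix for vertical shear with factor k = 6:
[[1, 0], [6, 1]]
Result: (7, -4) → (7, 38)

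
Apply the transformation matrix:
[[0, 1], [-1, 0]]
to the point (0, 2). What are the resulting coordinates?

Matrix multiplication:
[[0, 1], [-1, 0]] × [0, 2]ᵀ
= [(0)(0) + (1)(2), (-1)(0) + (0)(2)]ᵀ
= [2, 0]ᵀ
Result: (2, 0)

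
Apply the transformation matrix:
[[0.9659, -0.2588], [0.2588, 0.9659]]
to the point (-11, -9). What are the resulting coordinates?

Matrix multiplication:
[[0.9659, -0.2588], [0.2588, 0.9659]] × [-11, -9]ᵀ
= [(0.9659)(-11) + (-0.2588)(-9), (0.2588)(-11) + (0.9659)(-9)]ᵀ
= [-8.2957, -11.5399]ᵀ
Result: (-8.2957, -11.5399)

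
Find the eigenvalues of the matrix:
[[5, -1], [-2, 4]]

Characteristic equation: det(A - λI) = 0
λ² - (trace)λ + (det) = 0
trace = 5 + 4 = 9, det = (5)(4) - (-1)(-2) = 18
λ² - (9)λ + (18) = 0
λ = (9 ± √((9)² - 4·(18))) / 2 = (9 ± √9) / 2
Solving: λ = 3, 6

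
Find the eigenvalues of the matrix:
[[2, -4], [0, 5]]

Characteristic equation: det(A - λI) = 0
λ² - (trace)λ + (det) = 0
trace = 2 + 5 = 7, det = (2)(5) - (-4)(0) = 10
λ² - (7)λ + (10) = 0
λ = (7 ± √((7)² - 4·(10))) / 2 = (7 ± √9) / 2
Solving: λ = 2, 5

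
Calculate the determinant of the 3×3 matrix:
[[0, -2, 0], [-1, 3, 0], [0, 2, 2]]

Expansion along first row:
det = 0·det([[3,0],[2,2]]) - -2·det([[-1,0],[0,2]]) + 0·det([[-1,3],[0,2]])
    = 0·(3·2 - 0·2) - -2·(-1·2 - 0·0) + 0·(-1·2 - 3·0)
    = 0·6 - -2·-2 + 0·-2
    = 0 + -4 + 0 = -4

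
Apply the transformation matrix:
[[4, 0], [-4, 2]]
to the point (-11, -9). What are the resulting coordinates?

Matrix multiplication:
[[4, 0], [-4, 2]] × [-11, -9]ᵀ
= [(4)(-11) + (0)(-9), (-4)(-11) + (2)(-9)]ᵀ
= [-44, 26]ᵀ
Result: (-44, 26)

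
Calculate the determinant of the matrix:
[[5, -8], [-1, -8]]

For a 2×2 matrix [[a, b], [c, d]], det = ad - bc
det = (5)(-8) - (-8)(-1) = -40 - 8 = -48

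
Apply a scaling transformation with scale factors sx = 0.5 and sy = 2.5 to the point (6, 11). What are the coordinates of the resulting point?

Scaling matrix:
[[0.50, 0], [0, 2.50]]
Result: (6 × 0.5, 11 × 2.5) = (3, 27.5)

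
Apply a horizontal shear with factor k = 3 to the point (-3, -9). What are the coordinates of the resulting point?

Shear matrix for horizontal shear with factor k = 3:
[[1, 3], [0, 1]]
Result: (-3, -9) → (-30, -9)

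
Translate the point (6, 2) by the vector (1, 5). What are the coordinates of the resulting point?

Translation by (1, 5) (homogeneous matrix [[1, 0, 1], [0, 1, 5], [0, 0, 1]]):
x' = 6 + 1 = 7
y' = 2 + 5 = 7
Result: (7, 7)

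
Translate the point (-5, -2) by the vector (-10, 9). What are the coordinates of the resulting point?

Translation by (-10, 9) (homogeneous matrix [[1, 0, -10], [0, 1, 9], [0, 0, 1]]):
x' = -5 + -10 = -15
y' = -2 + 9 = 7
Result: (-15, 7)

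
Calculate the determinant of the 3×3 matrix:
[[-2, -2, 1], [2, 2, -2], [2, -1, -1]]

Expansion along first row:
det = -2·det([[2,-2],[-1,-1]]) - -2·det([[2,-2],[2,-1]]) + 1·det([[2,2],[2,-1]])
    = -2·(2·-1 - -2·-1) - -2·(2·-1 - -2·2) + 1·(2·-1 - 2·2)
    = -2·-4 - -2·2 + 1·-6
    = 8 + 4 + -6 = 6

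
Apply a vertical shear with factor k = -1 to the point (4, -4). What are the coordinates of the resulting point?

Shear matrix for vertical shear with factor k = -1:
[[1, 0], [-1, 1]]
Result: (4, -4) → (4, -8)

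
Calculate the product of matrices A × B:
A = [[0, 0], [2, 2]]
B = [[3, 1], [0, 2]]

Matrix multiplication:
C[0][0] = 0×3 + 0×0 = 0
C[0][1] = 0×1 + 0×2 = 0
C[1][0] = 2×3 + 2×0 = 6
C[1][1] = 2×1 + 2×2 = 6
Result: [[0, 0], [6, 6]]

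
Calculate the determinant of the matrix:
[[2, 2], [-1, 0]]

For a 2×2 matrix [[a, b], [c, d]], det = ad - bc
det = (2)(0) - (2)(-1) = 0 - -2 = 2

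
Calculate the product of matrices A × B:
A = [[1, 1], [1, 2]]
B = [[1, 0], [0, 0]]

Matrix multiplication:
C[0][0] = 1×1 + 1×0 = 1
C[0][1] = 1×0 + 1×0 = 0
C[1][0] = 1×1 + 2×0 = 1
C[1][1] = 1×0 + 2×0 = 0
Result: [[1, 0], [1, 0]]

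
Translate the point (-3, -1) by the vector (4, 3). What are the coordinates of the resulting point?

Translation by (4, 3) (homogeneous matrix [[1, 0, 4], [0, 1, 3], [0, 0, 1]]):
x' = -3 + 4 = 1
y' = -1 + 3 = 2
Result: (1, 2)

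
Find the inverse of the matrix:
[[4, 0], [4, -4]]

For [[a,b],[c,d]], inverse = (1/det)·[[d,-b],[-c,a]]
det = (4)(-4) - (0)(4) = -16 - 0 = -16
Inverse = (1/-16)·[[-4, 0], [-4, 4]]
= [[1/4, 0], [1/4, -1/4]]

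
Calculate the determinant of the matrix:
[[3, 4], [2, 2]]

For a 2×2 matrix [[a, b], [c, d]], det = ad - bc
det = (3)(2) - (4)(2) = 6 - 8 = -2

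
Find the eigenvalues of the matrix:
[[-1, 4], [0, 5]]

Characteristic equation: det(A - λI) = 0
λ² - (trace)λ + (det) = 0
trace = -1 + 5 = 4, det = (-1)(5) - (4)(0) = -5
λ² - (4)λ + (-5) = 0
λ = (4 ± √((4)² - 4·(-5))) / 2 = (4 ± √36) / 2
Solving: λ = -1, 5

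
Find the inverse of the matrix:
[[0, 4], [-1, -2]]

For [[a,b],[c,d]], inverse = (1/det)·[[d,-b],[-c,a]]
det = (0)(-2) - (4)(-1) = 0 - -4 = 4
Inverse = (1/4)·[[-2, -4], [1, 0]]
= [[-1/2, -1], [1/4, 0]]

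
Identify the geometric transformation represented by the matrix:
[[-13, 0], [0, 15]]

This matrix represents: non-uniform scaling by sx = -13, sy = 15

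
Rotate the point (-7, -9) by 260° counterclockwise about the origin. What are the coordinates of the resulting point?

Rotation matrix for 260°: [[cos 260°, -sin 260°], [sin 260°, cos 260°]] ≈ [[-0.173648, 0.984808], [-0.984808, -0.173648]]
[[-0.173648, 0.984808], [-0.984808, -0.173648]] × [-7, -9]ᵀ ≈ [-7.6477, 8.4565]ᵀ
Result: (-7.6477, 8.4565)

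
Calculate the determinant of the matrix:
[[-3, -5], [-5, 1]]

For a 2×2 matrix [[a, b], [c, d]], det = ad - bc
det = (-3)(1) - (-5)(-5) = -3 - 25 = -28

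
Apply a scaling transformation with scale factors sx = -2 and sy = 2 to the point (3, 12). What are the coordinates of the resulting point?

Scaling matrix:
[[-2, 0], [0, 2]]
Result: (3 × -2, 12 × 2) = (-6, 24)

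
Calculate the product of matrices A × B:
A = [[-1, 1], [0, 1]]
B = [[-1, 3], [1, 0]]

Matrix multiplication:
C[0][0] = -1×-1 + 1×1 = 2
C[0][1] = -1×3 + 1×0 = -3
C[1][0] = 0×-1 + 1×1 = 1
C[1][1] = 0×3 + 1×0 = 0
Result: [[2, -3], [1, 0]]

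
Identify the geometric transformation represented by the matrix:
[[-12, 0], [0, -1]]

This matrix represents: non-uniform scaling by sx = -12, sy = -1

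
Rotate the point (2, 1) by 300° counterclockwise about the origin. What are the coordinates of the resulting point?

Rotation matrix for 300°: [[cos 300°, -sin 300°], [sin 300°, cos 300°]] ≈ [[0.500000, 0.866025], [-0.866025, 0.500000]]
[[0.500000, 0.866025], [-0.866025, 0.500000]] × [2, 1]ᵀ ≈ [1.8660, -1.2321]ᵀ
Result: (1.8660, -1.2321)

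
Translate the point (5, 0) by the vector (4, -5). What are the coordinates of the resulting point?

Translation by (4, -5) (homogeneous matrix [[1, 0, 4], [0, 1, -5], [0, 0, 1]]):
x' = 5 + 4 = 9
y' = 0 + -5 = -5
Result: (9, -5)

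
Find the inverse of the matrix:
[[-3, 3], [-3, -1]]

For [[a,b],[c,d]], inverse = (1/det)·[[d,-b],[-c,a]]
det = (-3)(-1) - (3)(-3) = 3 - -9 = 12
Inverse = (1/12)·[[-1, -3], [3, -3]]
= [[-1/12, -1/4], [1/4, -1/4]]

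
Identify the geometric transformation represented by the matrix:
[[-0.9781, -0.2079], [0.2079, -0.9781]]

This matrix represents: rotation by 168° counterclockwise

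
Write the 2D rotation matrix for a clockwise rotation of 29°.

Rotation matrix formula: [[cos θ, -sin θ], [sin θ, cos θ]]
A clockwise rotation by 29° is equivalent to a counterclockwise rotation by -29°.
For θ = -29°:
cos(-29°) = 0.8746
sin(-29°) = -0.4848
Result: [[0.8746, 0.4848], [-0.4848, 0.8746]]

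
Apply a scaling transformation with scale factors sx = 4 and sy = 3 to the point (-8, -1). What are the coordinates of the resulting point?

Scaling matrix:
[[4, 0], [0, 3]]
Result: (-8 × 4, -1 × 3) = (-32, -3)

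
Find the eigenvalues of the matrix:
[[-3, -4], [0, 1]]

Characteristic equation: det(A - λI) = 0
λ² - (trace)λ + (det) = 0
trace = -3 + 1 = -2, det = (-3)(1) - (-4)(0) = -3
λ² - (-2)λ + (-3) = 0
λ = (-2 ± √((-2)² - 4·(-3))) / 2 = (-2 ± √16) / 2
Solving: λ = -3, 1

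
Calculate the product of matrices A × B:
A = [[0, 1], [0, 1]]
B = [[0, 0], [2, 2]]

Matrix multiplication:
C[0][0] = 0×0 + 1×2 = 2
C[0][1] = 0×0 + 1×2 = 2
C[1][0] = 0×0 + 1×2 = 2
C[1][1] = 0×0 + 1×2 = 2
Result: [[2, 2], [2, 2]]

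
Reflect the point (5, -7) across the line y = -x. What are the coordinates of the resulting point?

Reflection across line y = -x: (5, -7) → (7, -5)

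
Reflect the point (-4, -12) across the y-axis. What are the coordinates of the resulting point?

Reflection across y-axis: (-4, -12) → (4, -12)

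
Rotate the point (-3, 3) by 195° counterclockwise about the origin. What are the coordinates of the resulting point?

Rotation matrix for 195°: [[cos 195°, -sin 195°], [sin 195°, cos 195°]] ≈ [[-0.965926, 0.258819], [-0.258819, -0.965926]]
[[-0.965926, 0.258819], [-0.258819, -0.965926]] × [-3, 3]ᵀ ≈ [3.6742, -2.1213]ᵀ
Result: (3.6742, -2.1213)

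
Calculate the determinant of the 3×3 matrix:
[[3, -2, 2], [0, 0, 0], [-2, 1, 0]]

Expansion along first row:
det = 3·det([[0,0],[1,0]]) - -2·det([[0,0],[-2,0]]) + 2·det([[0,0],[-2,1]])
    = 3·(0·0 - 0·1) - -2·(0·0 - 0·-2) + 2·(0·1 - 0·-2)
    = 3·0 - -2·0 + 2·0
    = 0 + 0 + 0 = 0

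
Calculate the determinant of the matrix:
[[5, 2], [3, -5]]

For a 2×2 matrix [[a, b], [c, d]], det = ad - bc
det = (5)(-5) - (2)(3) = -25 - 6 = -31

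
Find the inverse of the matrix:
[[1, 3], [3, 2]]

For [[a,b],[c,d]], inverse = (1/det)·[[d,-b],[-c,a]]
det = (1)(2) - (3)(3) = 2 - 9 = -7
Inverse = (1/-7)·[[2, -3], [-3, 1]]
= [[-2/7, 3/7], [3/7, -1/7]]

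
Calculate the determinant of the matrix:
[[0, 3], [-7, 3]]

For a 2×2 matrix [[a, b], [c, d]], det = ad - bc
det = (0)(3) - (3)(-7) = 0 - -21 = 21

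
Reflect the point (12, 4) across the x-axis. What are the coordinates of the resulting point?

Reflection across x-axis: (12, 4) → (12, -4)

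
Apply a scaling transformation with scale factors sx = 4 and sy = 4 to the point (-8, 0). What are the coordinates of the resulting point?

Scaling matrix:
[[4, 0], [0, 4]]
Result: (-8 × 4, 0 × 4) = (-32, 0)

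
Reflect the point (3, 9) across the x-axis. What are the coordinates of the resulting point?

Reflection across x-axis: (3, 9) → (3, -9)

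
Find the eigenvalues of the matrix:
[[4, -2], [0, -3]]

Characteristic equation: det(A - λI) = 0
λ² - (trace)λ + (det) = 0
trace = 4 + -3 = 1, det = (4)(-3) - (-2)(0) = -12
λ² - (1)λ + (-12) = 0
λ = (1 ± √((1)² - 4·(-12))) / 2 = (1 ± √49) / 2
Solving: λ = -3, 4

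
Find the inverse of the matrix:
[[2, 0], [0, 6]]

For [[a,b],[c,d]], inverse = (1/det)·[[d,-b],[-c,a]]
det = (2)(6) - (0)(0) = 12 - 0 = 12
Inverse = (1/12)·[[6, 0], [0, 2]]
= [[1/2, 0], [0, 1/6]]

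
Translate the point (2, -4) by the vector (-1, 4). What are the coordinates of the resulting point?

Translation by (-1, 4) (homogeneous matrix [[1, 0, -1], [0, 1, 4], [0, 0, 1]]):
x' = 2 + -1 = 1
y' = -4 + 4 = 0
Result: (1, 0)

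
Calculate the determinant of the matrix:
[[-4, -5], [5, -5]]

For a 2×2 matrix [[a, b], [c, d]], det = ad - bc
det = (-4)(-5) - (-5)(5) = 20 - -25 = 45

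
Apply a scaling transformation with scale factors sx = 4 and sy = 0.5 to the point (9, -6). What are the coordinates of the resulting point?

Scaling matrix:
[[4, 0], [0, 0.50]]
Result: (9 × 4, -6 × 0.5) = (36, -3)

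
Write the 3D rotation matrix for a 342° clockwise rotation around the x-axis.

Rotation matrix for clockwise 342° around x-axis:
A clockwise rotation by 342° is a counterclockwise rotation by -342°.
cos(-342°) = 0.9511, sin(-342°) = 0.3090
Result: [[1, 0, 0], [0, 0.9511, -0.3090], [0, 0.3090, 0.9511]]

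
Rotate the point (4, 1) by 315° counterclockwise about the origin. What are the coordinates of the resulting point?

Rotation matrix for 315°: [[cos 315°, -sin 315°], [sin 315°, cos 315°]] ≈ [[0.707107, 0.707107], [-0.707107, 0.707107]]
[[0.707107, 0.707107], [-0.707107, 0.707107]] × [4, 1]ᵀ ≈ [3.5355, -2.1213]ᵀ
Result: (3.5355, -2.1213)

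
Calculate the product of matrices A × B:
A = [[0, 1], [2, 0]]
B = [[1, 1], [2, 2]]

Matrix multiplication:
C[0][0] = 0×1 + 1×2 = 2
C[0][1] = 0×1 + 1×2 = 2
C[1][0] = 2×1 + 0×2 = 2
C[1][1] = 2×1 + 0×2 = 2
Result: [[2, 2], [2, 2]]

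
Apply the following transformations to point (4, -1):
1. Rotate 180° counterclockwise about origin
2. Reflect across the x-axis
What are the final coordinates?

Step 1: Rotate 180° → (-4, 1)
Step 2: Reflect across x-axis → (-4, -1)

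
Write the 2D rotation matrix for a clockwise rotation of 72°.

Rotation matrix formula: [[cos θ, -sin θ], [sin θ, cos θ]]
A clockwise rotation by 72° is equivalent to a counterclockwise rotation by -72°.
For θ = -72°:
cos(-72°) = 0.3090
sin(-72°) = -0.9511
Result: [[0.3090, 0.9511], [-0.9511, 0.3090]]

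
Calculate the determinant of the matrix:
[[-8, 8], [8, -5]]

For a 2×2 matrix [[a, b], [c, d]], det = ad - bc
det = (-8)(-5) - (8)(8) = 40 - 64 = -24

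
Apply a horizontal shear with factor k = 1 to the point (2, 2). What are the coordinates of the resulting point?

Shear matrix for horizontal shear with factor k = 1:
[[1, 1], [0, 1]]
Result: (2, 2) → (4, 2)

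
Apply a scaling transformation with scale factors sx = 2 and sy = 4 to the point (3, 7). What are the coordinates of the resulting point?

Scaling matrix:
[[2, 0], [0, 4]]
Result: (3 × 2, 7 × 4) = (6, 28)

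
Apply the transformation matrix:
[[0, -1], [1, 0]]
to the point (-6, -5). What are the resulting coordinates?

Matrix multiplication:
[[0, -1], [1, 0]] × [-6, -5]ᵀ
= [(0)(-6) + (-1)(-5), (1)(-6) + (0)(-5)]ᵀ
= [5, -6]ᵀ
Result: (5, -6)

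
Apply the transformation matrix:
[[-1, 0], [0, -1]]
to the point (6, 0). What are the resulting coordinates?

Matrix multiplication:
[[-1, 0], [0, -1]] × [6, 0]ᵀ
= [(-1)(6) + (0)(0), (0)(6) + (-1)(0)]ᵀ
= [-6, 0]ᵀ
Result: (-6, 0)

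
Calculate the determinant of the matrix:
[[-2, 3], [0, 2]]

For a 2×2 matrix [[a, b], [c, d]], det = ad - bc
det = (-2)(2) - (3)(0) = -4 - 0 = -4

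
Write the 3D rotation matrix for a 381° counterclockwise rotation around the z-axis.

Rotation matrix for counterclockwise 381° around z-axis:
cos(381°) = 0.9336, sin(381°) = 0.3584
Result: [[0.9336, -0.3584, 0], [0.3584, 0.9336, 0], [0, 0, 1]]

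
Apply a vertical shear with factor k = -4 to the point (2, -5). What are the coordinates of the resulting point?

Shear matrix for vertical shear with factor k = -4:
[[1, 0], [-4, 1]]
Result: (2, -5) → (2, -13)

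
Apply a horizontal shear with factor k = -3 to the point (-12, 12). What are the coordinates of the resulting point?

Shear matrix for horizontal shear with factor k = -3:
[[1, -3], [0, 1]]
Result: (-12, 12) → (-48, 12)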